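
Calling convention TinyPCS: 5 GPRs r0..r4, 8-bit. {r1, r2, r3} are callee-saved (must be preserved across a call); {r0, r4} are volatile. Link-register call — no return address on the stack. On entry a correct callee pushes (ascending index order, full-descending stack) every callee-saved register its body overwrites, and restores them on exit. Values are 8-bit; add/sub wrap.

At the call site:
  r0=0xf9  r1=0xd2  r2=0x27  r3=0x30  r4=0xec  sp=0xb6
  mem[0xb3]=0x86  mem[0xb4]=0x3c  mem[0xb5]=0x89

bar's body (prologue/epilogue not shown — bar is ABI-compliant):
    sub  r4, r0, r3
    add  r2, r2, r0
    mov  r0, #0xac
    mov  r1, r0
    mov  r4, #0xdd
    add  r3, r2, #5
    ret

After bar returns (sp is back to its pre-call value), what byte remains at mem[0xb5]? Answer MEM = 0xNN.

prologue: push r1 -> mem[0xb5]=0xd2, sp=0xb5
prologue: push r2 -> mem[0xb4]=0x27, sp=0xb4
prologue: push r3 -> mem[0xb3]=0x30, sp=0xb3
body[0] sub  r4, r0, r3 -> r4=0xc9
body[1] add  r2, r2, r0 -> r2=0x20
body[2] mov  r0, #0xac -> r0=0xac
body[3] mov  r1, r0 -> r1=0xac
body[4] mov  r4, #0xdd -> r4=0xdd
body[5] add  r3, r2, #5 -> r3=0x25
epilogue: pop r3=0x30, sp=0xb4
epilogue: pop r2=0x27, sp=0xb5
epilogue: pop r1=0xd2, sp=0xb6
prologue pushed ['r1', 'r2', 'r3'] at ['0xb5', '0xb4', '0xb3']

MEM = 0xd2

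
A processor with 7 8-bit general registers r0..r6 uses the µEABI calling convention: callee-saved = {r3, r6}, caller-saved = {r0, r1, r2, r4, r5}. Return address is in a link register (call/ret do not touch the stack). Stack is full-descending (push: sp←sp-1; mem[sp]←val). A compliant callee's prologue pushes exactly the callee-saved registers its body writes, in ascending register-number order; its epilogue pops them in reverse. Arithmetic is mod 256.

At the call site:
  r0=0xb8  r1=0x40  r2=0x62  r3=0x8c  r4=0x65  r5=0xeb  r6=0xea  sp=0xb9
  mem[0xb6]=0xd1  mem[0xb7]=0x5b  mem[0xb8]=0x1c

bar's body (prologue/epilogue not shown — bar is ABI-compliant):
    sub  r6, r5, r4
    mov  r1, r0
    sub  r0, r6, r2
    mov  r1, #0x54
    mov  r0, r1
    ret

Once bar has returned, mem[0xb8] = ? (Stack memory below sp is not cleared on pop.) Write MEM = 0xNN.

MEM = 0xea

prologue: push r6 -> mem[0xb8]=0xea, sp=0xb8
body[0] sub  r6, r5, r4 -> r6=0x86
body[1] mov  r1, r0 -> r1=0xb8
body[2] sub  r0, r6, r2 -> r0=0x24
body[3] mov  r1, #0x54 -> r1=0x54
body[4] mov  r0, r1 -> r0=0x54
epilogue: pop r6=0xea, sp=0xb9
prologue pushed ['r6'] at ['0xb8']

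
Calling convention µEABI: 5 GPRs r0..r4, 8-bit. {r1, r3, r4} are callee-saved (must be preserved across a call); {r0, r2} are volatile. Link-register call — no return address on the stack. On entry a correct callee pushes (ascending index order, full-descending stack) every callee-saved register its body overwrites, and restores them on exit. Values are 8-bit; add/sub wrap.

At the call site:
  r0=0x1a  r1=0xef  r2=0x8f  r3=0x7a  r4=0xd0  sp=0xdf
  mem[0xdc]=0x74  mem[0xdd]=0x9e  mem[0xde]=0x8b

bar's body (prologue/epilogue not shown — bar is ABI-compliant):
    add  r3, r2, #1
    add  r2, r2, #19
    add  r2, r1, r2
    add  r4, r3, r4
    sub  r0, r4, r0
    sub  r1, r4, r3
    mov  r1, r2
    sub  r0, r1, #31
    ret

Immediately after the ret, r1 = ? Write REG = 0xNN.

prologue: push r1 → mem[0xde]=0xef, sp=0xde
prologue: push r3 → mem[0xdd]=0x7a, sp=0xdd
prologue: push r4 → mem[0xdc]=0xd0, sp=0xdc
body[0] add  r3, r2, #1 → r3=0x90
body[1] add  r2, r2, #19 → r2=0xa2
body[2] add  r2, r1, r2 → r2=0x91
body[3] add  r4, r3, r4 → r4=0x60
body[4] sub  r0, r4, r0 → r0=0x46
body[5] sub  r1, r4, r3 → r1=0xd0
body[6] mov  r1, r2 → r1=0x91
body[7] sub  r0, r1, #31 → r0=0x72
epilogue: pop r4=0xd0, sp=0xdd
epilogue: pop r3=0x7a, sp=0xde
epilogue: pop r1=0xef, sp=0xdf
r1 is callee-saved → restored

REG = 0xef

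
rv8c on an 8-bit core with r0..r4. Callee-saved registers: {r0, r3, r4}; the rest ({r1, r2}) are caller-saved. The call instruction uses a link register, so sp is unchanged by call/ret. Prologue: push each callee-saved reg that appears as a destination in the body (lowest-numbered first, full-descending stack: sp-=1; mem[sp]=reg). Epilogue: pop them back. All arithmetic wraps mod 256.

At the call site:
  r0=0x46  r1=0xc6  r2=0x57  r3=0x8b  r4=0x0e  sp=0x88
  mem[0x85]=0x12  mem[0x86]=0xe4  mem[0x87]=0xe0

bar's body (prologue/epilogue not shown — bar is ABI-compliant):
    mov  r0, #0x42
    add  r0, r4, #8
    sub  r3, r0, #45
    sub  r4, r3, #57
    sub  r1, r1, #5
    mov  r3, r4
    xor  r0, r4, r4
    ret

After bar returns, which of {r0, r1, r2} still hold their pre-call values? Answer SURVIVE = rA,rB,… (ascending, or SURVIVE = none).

SURVIVE = r0,r2

prologue: push r0 → mem[0x87]=0x46, sp=0x87
prologue: push r3 → mem[0x86]=0x8b, sp=0x86
prologue: push r4 → mem[0x85]=0x0e, sp=0x85
body[0] mov  r0, #0x42 → r0=0x42
body[1] add  r0, r4, #8 → r0=0x16
body[2] sub  r3, r0, #45 → r3=0xe9
body[3] sub  r4, r3, #57 → r4=0xb0
body[4] sub  r1, r1, #5 → r1=0xc1
body[5] mov  r3, r4 → r3=0xb0
body[6] xor  r0, r4, r4 → r0=0x00
epilogue: pop r4=0x0e, sp=0x86
epilogue: pop r3=0x8b, sp=0x87
epilogue: pop r0=0x46, sp=0x88
r0: callee-saved, written=True
r1: caller-saved, written=True
r2: caller-saved, written=False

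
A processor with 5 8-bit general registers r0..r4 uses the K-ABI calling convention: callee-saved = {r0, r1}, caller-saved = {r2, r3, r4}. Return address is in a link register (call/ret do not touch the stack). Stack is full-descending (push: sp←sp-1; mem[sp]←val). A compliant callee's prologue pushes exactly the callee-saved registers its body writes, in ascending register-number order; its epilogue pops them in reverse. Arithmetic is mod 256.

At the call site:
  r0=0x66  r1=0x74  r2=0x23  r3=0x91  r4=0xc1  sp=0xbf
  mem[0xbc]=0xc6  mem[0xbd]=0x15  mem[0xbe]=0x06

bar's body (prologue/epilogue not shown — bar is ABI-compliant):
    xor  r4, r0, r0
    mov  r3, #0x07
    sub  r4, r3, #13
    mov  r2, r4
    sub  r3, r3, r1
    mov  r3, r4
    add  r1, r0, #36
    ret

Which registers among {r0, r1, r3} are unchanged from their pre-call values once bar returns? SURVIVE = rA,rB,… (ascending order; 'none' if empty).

prologue: push r1 → mem[0xbe]=0x74, sp=0xbe
body[0] xor  r4, r0, r0 → r4=0x00
body[1] mov  r3, #0x07 → r3=0x07
body[2] sub  r4, r3, #13 → r4=0xfa
body[3] mov  r2, r4 → r2=0xfa
body[4] sub  r3, r3, r1 → r3=0x93
body[5] mov  r3, r4 → r3=0xfa
body[6] add  r1, r0, #36 → r1=0x8a
epilogue: pop r1=0x74, sp=0xbf
r0: callee-saved, written=False
r1: callee-saved, written=True
r3: caller-saved, written=True

SURVIVE = r0,r1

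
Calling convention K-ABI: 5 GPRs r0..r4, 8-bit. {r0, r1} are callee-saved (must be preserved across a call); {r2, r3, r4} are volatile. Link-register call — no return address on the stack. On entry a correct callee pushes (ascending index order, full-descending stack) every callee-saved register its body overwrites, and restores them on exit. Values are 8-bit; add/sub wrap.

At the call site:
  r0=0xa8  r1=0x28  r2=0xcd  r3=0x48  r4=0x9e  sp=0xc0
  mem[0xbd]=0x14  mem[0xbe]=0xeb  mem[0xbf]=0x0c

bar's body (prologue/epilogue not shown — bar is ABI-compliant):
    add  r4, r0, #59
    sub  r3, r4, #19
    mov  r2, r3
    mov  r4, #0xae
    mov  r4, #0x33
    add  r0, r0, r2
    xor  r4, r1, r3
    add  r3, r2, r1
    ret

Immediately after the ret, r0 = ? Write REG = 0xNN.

REG = 0xa8

prologue: push r0 → mem[0xbf]=0xa8, sp=0xbf
body[0] add  r4, r0, #59 → r4=0xe3
body[1] sub  r3, r4, #19 → r3=0xd0
body[2] mov  r2, r3 → r2=0xd0
body[3] mov  r4, #0xae → r4=0xae
body[4] mov  r4, #0x33 → r4=0x33
body[5] add  r0, r0, r2 → r0=0x78
body[6] xor  r4, r1, r3 → r4=0xf8
body[7] add  r3, r2, r1 → r3=0xf8
epilogue: pop r0=0xa8, sp=0xc0
r0 is callee-saved → restored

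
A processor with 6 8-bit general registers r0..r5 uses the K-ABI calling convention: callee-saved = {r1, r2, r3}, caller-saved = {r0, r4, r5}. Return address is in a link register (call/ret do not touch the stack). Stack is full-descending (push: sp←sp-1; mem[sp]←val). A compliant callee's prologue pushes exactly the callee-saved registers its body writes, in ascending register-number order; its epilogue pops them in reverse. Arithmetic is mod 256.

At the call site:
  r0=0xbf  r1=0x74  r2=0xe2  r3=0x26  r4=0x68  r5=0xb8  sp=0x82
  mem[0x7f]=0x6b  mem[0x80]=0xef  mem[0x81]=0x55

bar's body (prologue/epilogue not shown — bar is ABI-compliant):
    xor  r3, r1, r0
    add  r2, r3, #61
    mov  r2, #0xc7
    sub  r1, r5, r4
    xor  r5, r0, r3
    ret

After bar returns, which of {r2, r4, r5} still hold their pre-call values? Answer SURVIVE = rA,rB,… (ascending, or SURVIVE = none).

SURVIVE = r2,r4

prologue: push r1 → mem[0x81]=0x74, sp=0x81
prologue: push r2 → mem[0x80]=0xe2, sp=0x80
prologue: push r3 → mem[0x7f]=0x26, sp=0x7f
body[0] xor  r3, r1, r0 → r3=0xcb
body[1] add  r2, r3, #61 → r2=0x08
body[2] mov  r2, #0xc7 → r2=0xc7
body[3] sub  r1, r5, r4 → r1=0x50
body[4] xor  r5, r0, r3 → r5=0x74
epilogue: pop r3=0x26, sp=0x80
epilogue: pop r2=0xe2, sp=0x81
epilogue: pop r1=0x74, sp=0x82
r2: callee-saved, written=True
r4: caller-saved, written=False
r5: caller-saved, written=True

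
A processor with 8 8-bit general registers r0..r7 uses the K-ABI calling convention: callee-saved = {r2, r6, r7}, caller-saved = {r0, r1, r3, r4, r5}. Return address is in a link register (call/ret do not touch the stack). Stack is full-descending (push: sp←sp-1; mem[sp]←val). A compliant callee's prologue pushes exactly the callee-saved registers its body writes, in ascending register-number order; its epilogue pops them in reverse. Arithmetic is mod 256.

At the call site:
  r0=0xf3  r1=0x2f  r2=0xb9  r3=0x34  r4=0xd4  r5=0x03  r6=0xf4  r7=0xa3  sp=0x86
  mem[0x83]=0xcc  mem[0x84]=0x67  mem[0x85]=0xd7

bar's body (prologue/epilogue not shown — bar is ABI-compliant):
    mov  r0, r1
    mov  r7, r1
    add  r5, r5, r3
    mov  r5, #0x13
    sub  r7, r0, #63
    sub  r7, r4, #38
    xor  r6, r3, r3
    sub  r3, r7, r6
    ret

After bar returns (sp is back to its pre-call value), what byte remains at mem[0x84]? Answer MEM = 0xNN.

MEM = 0xa3

prologue: push r6 → mem[0x85]=0xf4, sp=0x85
prologue: push r7 → mem[0x84]=0xa3, sp=0x84
body[0] mov  r0, r1 → r0=0x2f
body[1] mov  r7, r1 → r7=0x2f
body[2] add  r5, r5, r3 → r5=0x37
body[3] mov  r5, #0x13 → r5=0x13
body[4] sub  r7, r0, #63 → r7=0xf0
body[5] sub  r7, r4, #38 → r7=0xae
body[6] xor  r6, r3, r3 → r6=0x00
body[7] sub  r3, r7, r6 → r3=0xae
epilogue: pop r7=0xa3, sp=0x85
epilogue: pop r6=0xf4, sp=0x86
prologue pushed ['r6', 'r7'] at ['0x85', '0x84']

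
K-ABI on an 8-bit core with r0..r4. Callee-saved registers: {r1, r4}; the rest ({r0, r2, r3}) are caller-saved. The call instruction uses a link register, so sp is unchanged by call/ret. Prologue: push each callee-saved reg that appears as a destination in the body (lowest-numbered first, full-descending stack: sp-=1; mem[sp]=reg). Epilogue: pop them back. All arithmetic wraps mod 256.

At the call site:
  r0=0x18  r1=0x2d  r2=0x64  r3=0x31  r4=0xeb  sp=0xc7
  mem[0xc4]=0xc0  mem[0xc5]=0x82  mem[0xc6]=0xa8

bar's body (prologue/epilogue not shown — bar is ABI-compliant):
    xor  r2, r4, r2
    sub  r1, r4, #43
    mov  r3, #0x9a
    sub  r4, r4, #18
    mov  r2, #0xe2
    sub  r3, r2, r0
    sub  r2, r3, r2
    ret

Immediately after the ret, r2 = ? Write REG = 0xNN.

prologue: push r1 → mem[0xc6]=0x2d, sp=0xc6
prologue: push r4 → mem[0xc5]=0xeb, sp=0xc5
body[0] xor  r2, r4, r2 → r2=0x8f
body[1] sub  r1, r4, #43 → r1=0xc0
body[2] mov  r3, #0x9a → r3=0x9a
body[3] sub  r4, r4, #18 → r4=0xd9
body[4] mov  r2, #0xe2 → r2=0xe2
body[5] sub  r3, r2, r0 → r3=0xca
body[6] sub  r2, r3, r2 → r2=0xe8
epilogue: pop r4=0xeb, sp=0xc6
epilogue: pop r1=0x2d, sp=0xc7
r2 is caller-saved → body value

REG = 0xe8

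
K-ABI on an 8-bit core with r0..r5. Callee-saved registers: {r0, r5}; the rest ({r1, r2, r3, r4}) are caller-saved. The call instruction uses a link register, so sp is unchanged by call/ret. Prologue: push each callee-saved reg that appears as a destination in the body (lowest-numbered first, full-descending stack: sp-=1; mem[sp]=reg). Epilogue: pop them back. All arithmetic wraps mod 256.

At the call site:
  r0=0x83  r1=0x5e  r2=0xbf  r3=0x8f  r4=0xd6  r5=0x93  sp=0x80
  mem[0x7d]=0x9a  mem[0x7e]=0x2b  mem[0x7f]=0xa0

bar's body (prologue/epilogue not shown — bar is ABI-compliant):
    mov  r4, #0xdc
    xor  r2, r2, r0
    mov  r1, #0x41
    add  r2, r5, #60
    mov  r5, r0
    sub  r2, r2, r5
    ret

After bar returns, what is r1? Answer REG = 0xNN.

REG = 0x41

prologue: push r5 → mem[0x7f]=0x93, sp=0x7f
body[0] mov  r4, #0xdc → r4=0xdc
body[1] xor  r2, r2, r0 → r2=0x3c
body[2] mov  r1, #0x41 → r1=0x41
body[3] add  r2, r5, #60 → r2=0xcf
body[4] mov  r5, r0 → r5=0x83
body[5] sub  r2, r2, r5 → r2=0x4c
epilogue: pop r5=0x93, sp=0x80
r1 is caller-saved → body value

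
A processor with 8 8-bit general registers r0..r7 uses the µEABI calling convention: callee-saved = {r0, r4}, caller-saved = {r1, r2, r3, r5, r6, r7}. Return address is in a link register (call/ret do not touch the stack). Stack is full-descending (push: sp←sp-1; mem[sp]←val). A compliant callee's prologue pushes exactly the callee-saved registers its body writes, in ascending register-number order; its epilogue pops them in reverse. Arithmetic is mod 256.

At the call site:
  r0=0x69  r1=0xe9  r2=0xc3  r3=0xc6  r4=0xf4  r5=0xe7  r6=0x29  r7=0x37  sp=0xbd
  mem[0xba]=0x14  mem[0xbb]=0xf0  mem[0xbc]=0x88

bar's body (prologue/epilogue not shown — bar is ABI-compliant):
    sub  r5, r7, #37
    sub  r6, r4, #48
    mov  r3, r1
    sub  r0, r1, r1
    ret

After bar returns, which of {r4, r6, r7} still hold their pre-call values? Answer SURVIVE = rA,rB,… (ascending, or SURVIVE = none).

prologue: push r0 → mem[0xbc]=0x69, sp=0xbc
body[0] sub  r5, r7, #37 → r5=0x12
body[1] sub  r6, r4, #48 → r6=0xc4
body[2] mov  r3, r1 → r3=0xe9
body[3] sub  r0, r1, r1 → r0=0x00
epilogue: pop r0=0x69, sp=0xbd
r4: callee-saved, written=False
r6: caller-saved, written=True
r7: caller-saved, written=False

SURVIVE = r4,r7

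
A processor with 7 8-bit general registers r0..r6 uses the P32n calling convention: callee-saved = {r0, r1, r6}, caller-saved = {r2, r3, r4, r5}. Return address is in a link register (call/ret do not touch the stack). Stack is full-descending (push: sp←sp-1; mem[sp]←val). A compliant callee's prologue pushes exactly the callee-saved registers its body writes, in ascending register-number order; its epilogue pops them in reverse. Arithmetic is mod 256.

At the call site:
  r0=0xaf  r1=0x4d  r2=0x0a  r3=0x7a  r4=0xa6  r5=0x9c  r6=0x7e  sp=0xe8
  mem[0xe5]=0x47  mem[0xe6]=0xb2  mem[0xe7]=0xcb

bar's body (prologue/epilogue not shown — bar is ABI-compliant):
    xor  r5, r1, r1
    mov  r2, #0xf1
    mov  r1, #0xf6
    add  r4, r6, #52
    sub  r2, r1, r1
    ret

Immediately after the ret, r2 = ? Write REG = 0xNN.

prologue: push r1 -> mem[0xe7]=0x4d, sp=0xe7
body[0] xor  r5, r1, r1 -> r5=0x00
body[1] mov  r2, #0xf1 -> r2=0xf1
body[2] mov  r1, #0xf6 -> r1=0xf6
body[3] add  r4, r6, #52 -> r4=0xb2
body[4] sub  r2, r1, r1 -> r2=0x00
epilogue: pop r1=0x4d, sp=0xe8
r2 is caller-saved -> body value

REG = 0x00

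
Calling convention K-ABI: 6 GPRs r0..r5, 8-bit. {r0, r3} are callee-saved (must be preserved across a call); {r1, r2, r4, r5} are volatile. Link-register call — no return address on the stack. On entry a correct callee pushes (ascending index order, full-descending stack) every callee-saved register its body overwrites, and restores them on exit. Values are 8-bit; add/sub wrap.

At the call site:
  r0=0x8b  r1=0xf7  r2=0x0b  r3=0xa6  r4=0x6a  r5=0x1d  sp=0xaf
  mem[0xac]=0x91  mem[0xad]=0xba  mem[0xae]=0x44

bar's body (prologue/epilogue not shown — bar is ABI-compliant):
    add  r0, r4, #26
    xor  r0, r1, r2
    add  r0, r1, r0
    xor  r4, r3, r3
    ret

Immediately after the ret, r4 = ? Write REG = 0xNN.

prologue: push r0 -> mem[0xae]=0x8b, sp=0xae
body[0] add  r0, r4, #26 -> r0=0x84
body[1] xor  r0, r1, r2 -> r0=0xfc
body[2] add  r0, r1, r0 -> r0=0xf3
body[3] xor  r4, r3, r3 -> r4=0x00
epilogue: pop r0=0x8b, sp=0xaf
r4 is caller-saved -> body value

REG = 0x00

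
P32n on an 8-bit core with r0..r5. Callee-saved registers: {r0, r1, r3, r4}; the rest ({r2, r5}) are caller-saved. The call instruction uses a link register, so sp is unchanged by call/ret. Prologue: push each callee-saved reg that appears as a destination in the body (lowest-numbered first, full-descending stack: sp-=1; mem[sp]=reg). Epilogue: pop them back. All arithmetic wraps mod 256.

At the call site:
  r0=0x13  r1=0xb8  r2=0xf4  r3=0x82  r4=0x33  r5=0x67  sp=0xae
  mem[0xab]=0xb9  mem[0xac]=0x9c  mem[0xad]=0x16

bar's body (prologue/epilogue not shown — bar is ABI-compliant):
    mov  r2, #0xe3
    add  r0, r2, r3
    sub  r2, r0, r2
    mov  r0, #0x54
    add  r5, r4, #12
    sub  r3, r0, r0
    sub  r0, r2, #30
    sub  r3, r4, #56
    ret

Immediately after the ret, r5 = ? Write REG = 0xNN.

REG = 0x3f

prologue: push r0 -> mem[0xad]=0x13, sp=0xad
prologue: push r3 -> mem[0xac]=0x82, sp=0xac
body[0] mov  r2, #0xe3 -> r2=0xe3
body[1] add  r0, r2, r3 -> r0=0x65
body[2] sub  r2, r0, r2 -> r2=0x82
body[3] mov  r0, #0x54 -> r0=0x54
body[4] add  r5, r4, #12 -> r5=0x3f
body[5] sub  r3, r0, r0 -> r3=0x00
body[6] sub  r0, r2, #30 -> r0=0x64
body[7] sub  r3, r4, #56 -> r3=0xfb
epilogue: pop r3=0x82, sp=0xad
epilogue: pop r0=0x13, sp=0xae
r5 is caller-saved -> body value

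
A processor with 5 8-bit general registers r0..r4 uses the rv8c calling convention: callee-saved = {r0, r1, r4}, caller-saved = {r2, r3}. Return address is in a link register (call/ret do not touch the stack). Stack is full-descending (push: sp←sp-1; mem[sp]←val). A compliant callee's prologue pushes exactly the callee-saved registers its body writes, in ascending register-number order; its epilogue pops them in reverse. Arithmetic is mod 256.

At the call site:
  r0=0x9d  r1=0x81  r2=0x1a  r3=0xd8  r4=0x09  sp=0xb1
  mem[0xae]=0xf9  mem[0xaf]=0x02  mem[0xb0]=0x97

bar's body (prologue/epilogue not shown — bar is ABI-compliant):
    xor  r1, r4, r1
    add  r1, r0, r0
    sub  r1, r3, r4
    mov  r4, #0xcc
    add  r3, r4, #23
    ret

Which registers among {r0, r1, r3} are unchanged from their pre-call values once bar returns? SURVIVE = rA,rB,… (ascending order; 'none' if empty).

SURVIVE = r0,r1

prologue: push r1 -> mem[0xb0]=0x81, sp=0xb0
prologue: push r4 -> mem[0xaf]=0x09, sp=0xaf
body[0] xor  r1, r4, r1 -> r1=0x88
body[1] add  r1, r0, r0 -> r1=0x3a
body[2] sub  r1, r3, r4 -> r1=0xcf
body[3] mov  r4, #0xcc -> r4=0xcc
body[4] add  r3, r4, #23 -> r3=0xe3
epilogue: pop r4=0x09, sp=0xb0
epilogue: pop r1=0x81, sp=0xb1
r0: callee-saved, written=False
r1: callee-saved, written=True
r3: caller-saved, written=True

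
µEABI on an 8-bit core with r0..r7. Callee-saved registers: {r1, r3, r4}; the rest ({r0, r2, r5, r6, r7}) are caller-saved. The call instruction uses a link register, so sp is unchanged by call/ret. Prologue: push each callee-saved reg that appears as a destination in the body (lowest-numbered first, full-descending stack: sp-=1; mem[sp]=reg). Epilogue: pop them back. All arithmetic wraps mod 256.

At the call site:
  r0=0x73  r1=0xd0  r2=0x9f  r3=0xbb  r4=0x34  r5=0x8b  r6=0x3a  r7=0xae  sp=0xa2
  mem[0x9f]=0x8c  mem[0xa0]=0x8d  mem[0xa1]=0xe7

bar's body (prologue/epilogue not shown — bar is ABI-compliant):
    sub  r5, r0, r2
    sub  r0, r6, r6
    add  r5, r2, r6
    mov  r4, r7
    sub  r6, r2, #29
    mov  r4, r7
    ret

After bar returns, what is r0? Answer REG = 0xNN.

prologue: push r4 → mem[0xa1]=0x34, sp=0xa1
body[0] sub  r5, r0, r2 → r5=0xd4
body[1] sub  r0, r6, r6 → r0=0x00
body[2] add  r5, r2, r6 → r5=0xd9
body[3] mov  r4, r7 → r4=0xae
body[4] sub  r6, r2, #29 → r6=0x82
body[5] mov  r4, r7 → r4=0xae
epilogue: pop r4=0x34, sp=0xa2
r0 is caller-saved → body value

REG = 0x00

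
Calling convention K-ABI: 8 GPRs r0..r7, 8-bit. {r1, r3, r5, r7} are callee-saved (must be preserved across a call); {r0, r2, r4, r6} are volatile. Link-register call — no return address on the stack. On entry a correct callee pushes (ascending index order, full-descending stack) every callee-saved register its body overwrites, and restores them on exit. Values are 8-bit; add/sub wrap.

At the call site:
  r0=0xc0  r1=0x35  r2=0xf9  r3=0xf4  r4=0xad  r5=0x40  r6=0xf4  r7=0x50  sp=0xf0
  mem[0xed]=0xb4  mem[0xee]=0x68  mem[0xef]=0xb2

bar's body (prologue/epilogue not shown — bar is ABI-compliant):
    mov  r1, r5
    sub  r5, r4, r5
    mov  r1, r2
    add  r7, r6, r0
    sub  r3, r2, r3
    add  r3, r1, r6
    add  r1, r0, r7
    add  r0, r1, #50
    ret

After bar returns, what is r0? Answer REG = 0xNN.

prologue: push r1 → mem[0xef]=0x35, sp=0xef
prologue: push r3 → mem[0xee]=0xf4, sp=0xee
prologue: push r5 → mem[0xed]=0x40, sp=0xed
prologue: push r7 → mem[0xec]=0x50, sp=0xec
body[0] mov  r1, r5 → r1=0x40
body[1] sub  r5, r4, r5 → r5=0x6d
body[2] mov  r1, r2 → r1=0xf9
body[3] add  r7, r6, r0 → r7=0xb4
body[4] sub  r3, r2, r3 → r3=0x05
body[5] add  r3, r1, r6 → r3=0xed
body[6] add  r1, r0, r7 → r1=0x74
body[7] add  r0, r1, #50 → r0=0xa6
epilogue: pop r7=0x50, sp=0xed
epilogue: pop r5=0x40, sp=0xee
epilogue: pop r3=0xf4, sp=0xef
epilogue: pop r1=0x35, sp=0xf0
r0 is caller-saved → body value

REG = 0xa6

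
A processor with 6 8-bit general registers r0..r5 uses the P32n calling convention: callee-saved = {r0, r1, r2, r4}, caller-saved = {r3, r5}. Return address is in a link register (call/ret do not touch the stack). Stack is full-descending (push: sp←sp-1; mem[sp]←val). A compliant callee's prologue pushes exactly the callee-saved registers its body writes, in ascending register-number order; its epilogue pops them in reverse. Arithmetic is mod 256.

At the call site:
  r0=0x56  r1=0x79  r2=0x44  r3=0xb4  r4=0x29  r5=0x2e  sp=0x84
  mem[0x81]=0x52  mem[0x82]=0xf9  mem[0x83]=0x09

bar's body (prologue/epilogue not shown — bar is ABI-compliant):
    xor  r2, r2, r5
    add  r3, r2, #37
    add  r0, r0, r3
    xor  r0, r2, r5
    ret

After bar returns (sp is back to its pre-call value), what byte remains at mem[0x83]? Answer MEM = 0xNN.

prologue: push r0 -> mem[0x83]=0x56, sp=0x83
prologue: push r2 -> mem[0x82]=0x44, sp=0x82
body[0] xor  r2, r2, r5 -> r2=0x6a
body[1] add  r3, r2, #37 -> r3=0x8f
body[2] add  r0, r0, r3 -> r0=0xe5
body[3] xor  r0, r2, r5 -> r0=0x44
epilogue: pop r2=0x44, sp=0x83
epilogue: pop r0=0x56, sp=0x84
prologue pushed ['r0', 'r2'] at ['0x83', '0x82']

MEM = 0x56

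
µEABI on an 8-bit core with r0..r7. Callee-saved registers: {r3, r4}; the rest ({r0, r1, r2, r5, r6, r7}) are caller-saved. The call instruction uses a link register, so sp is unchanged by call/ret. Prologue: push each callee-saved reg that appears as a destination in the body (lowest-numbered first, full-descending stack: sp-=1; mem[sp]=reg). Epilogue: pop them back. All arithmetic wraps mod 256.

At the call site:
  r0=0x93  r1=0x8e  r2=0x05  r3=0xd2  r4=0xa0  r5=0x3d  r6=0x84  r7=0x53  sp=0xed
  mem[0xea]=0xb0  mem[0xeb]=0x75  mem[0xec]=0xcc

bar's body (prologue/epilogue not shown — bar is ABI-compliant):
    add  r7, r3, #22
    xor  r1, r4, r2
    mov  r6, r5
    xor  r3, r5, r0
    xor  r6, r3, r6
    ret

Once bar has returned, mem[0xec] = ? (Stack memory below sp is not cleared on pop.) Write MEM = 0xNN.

prologue: push r3 → mem[0xec]=0xd2, sp=0xec
body[0] add  r7, r3, #22 → r7=0xe8
body[1] xor  r1, r4, r2 → r1=0xa5
body[2] mov  r6, r5 → r6=0x3d
body[3] xor  r3, r5, r0 → r3=0xae
body[4] xor  r6, r3, r6 → r6=0x93
epilogue: pop r3=0xd2, sp=0xed
prologue pushed ['r3'] at ['0xec']

MEM = 0xd2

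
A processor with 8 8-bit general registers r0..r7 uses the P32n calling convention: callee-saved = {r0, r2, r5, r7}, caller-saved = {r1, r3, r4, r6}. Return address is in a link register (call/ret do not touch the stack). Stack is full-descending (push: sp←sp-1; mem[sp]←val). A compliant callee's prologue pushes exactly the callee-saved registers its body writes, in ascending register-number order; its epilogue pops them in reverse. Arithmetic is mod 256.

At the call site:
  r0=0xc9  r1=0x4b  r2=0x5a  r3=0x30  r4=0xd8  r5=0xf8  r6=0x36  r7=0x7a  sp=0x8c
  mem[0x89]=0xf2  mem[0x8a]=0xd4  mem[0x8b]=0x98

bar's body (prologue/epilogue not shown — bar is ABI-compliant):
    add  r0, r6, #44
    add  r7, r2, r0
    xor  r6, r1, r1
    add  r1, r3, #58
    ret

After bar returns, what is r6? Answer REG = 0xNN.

REG = 0x00

prologue: push r0 -> mem[0x8b]=0xc9, sp=0x8b
prologue: push r7 -> mem[0x8a]=0x7a, sp=0x8a
body[0] add  r0, r6, #44 -> r0=0x62
body[1] add  r7, r2, r0 -> r7=0xbc
body[2] xor  r6, r1, r1 -> r6=0x00
body[3] add  r1, r3, #58 -> r1=0x6a
epilogue: pop r7=0x7a, sp=0x8b
epilogue: pop r0=0xc9, sp=0x8c
r6 is caller-saved -> body value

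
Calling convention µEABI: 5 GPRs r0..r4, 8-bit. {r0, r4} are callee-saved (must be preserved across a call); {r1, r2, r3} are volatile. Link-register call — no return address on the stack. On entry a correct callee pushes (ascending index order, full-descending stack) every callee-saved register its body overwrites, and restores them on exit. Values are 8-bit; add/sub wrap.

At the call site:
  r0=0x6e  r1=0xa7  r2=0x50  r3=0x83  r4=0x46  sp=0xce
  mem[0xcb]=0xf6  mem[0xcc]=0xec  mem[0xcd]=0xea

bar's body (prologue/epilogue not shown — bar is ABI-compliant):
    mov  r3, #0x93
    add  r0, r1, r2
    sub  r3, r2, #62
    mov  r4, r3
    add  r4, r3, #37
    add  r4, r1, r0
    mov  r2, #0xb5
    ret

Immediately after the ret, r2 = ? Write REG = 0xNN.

REG = 0xb5

prologue: push r0 -> mem[0xcd]=0x6e, sp=0xcd
prologue: push r4 -> mem[0xcc]=0x46, sp=0xcc
body[0] mov  r3, #0x93 -> r3=0x93
body[1] add  r0, r1, r2 -> r0=0xf7
body[2] sub  r3, r2, #62 -> r3=0x12
body[3] mov  r4, r3 -> r4=0x12
body[4] add  r4, r3, #37 -> r4=0x37
body[5] add  r4, r1, r0 -> r4=0x9e
body[6] mov  r2, #0xb5 -> r2=0xb5
epilogue: pop r4=0x46, sp=0xcd
epilogue: pop r0=0x6e, sp=0xce
r2 is caller-saved -> body value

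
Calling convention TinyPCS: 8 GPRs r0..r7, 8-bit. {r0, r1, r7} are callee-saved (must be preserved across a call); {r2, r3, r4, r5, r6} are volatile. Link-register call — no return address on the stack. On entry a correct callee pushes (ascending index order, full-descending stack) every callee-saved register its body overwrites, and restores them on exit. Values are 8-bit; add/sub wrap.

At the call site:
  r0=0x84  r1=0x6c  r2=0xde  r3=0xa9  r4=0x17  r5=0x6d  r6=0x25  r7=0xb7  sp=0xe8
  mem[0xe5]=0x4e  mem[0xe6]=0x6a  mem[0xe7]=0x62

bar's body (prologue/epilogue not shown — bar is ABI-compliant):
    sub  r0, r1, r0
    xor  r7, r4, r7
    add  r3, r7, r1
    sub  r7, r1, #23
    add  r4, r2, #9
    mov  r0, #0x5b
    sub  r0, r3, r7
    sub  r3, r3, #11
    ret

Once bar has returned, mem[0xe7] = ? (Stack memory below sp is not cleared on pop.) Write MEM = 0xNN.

prologue: push r0 → mem[0xe7]=0x84, sp=0xe7
prologue: push r7 → mem[0xe6]=0xb7, sp=0xe6
body[0] sub  r0, r1, r0 → r0=0xe8
body[1] xor  r7, r4, r7 → r7=0xa0
body[2] add  r3, r7, r1 → r3=0x0c
body[3] sub  r7, r1, #23 → r7=0x55
body[4] add  r4, r2, #9 → r4=0xe7
body[5] mov  r0, #0x5b → r0=0x5b
body[6] sub  r0, r3, r7 → r0=0xb7
body[7] sub  r3, r3, #11 → r3=0x01
epilogue: pop r7=0xb7, sp=0xe7
epilogue: pop r0=0x84, sp=0xe8
prologue pushed ['r0', 'r7'] at ['0xe7', '0xe6']

MEM = 0x84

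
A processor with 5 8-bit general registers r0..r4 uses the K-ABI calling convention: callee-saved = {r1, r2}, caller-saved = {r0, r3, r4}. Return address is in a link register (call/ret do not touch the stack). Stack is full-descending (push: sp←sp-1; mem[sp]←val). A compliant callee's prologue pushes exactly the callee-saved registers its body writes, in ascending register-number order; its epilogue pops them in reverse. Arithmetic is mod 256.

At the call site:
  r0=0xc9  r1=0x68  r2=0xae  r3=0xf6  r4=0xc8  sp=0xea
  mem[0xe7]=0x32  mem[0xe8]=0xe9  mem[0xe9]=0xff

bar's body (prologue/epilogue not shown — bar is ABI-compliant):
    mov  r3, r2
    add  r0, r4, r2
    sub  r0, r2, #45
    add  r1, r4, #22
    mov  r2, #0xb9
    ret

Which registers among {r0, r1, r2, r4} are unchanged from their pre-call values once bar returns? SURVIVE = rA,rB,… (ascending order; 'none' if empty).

SURVIVE = r1,r2,r4

prologue: push r1 → mem[0xe9]=0x68, sp=0xe9
prologue: push r2 → mem[0xe8]=0xae, sp=0xe8
body[0] mov  r3, r2 → r3=0xae
body[1] add  r0, r4, r2 → r0=0x76
body[2] sub  r0, r2, #45 → r0=0x81
body[3] add  r1, r4, #22 → r1=0xde
body[4] mov  r2, #0xb9 → r2=0xb9
epilogue: pop r2=0xae, sp=0xe9
epilogue: pop r1=0x68, sp=0xea
r0: caller-saved, written=True
r1: callee-saved, written=True
r2: callee-saved, written=True
r4: caller-saved, written=False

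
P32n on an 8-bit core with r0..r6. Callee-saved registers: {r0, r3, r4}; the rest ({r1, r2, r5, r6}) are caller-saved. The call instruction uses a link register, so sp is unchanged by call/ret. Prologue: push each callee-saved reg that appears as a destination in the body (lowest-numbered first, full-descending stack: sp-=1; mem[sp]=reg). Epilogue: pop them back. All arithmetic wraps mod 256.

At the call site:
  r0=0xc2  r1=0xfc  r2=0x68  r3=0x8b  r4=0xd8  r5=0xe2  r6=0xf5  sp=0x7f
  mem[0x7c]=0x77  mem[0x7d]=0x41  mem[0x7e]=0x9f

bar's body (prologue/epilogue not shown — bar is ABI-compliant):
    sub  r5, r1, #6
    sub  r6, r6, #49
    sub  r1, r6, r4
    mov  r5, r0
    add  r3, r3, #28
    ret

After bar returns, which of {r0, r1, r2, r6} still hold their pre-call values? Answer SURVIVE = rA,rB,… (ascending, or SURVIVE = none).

SURVIVE = r0,r2

prologue: push r3 -> mem[0x7e]=0x8b, sp=0x7e
body[0] sub  r5, r1, #6 -> r5=0xf6
body[1] sub  r6, r6, #49 -> r6=0xc4
body[2] sub  r1, r6, r4 -> r1=0xec
body[3] mov  r5, r0 -> r5=0xc2
body[4] add  r3, r3, #28 -> r3=0xa7
epilogue: pop r3=0x8b, sp=0x7f
r0: callee-saved, written=False
r1: caller-saved, written=True
r2: caller-saved, written=False
r6: caller-saved, written=True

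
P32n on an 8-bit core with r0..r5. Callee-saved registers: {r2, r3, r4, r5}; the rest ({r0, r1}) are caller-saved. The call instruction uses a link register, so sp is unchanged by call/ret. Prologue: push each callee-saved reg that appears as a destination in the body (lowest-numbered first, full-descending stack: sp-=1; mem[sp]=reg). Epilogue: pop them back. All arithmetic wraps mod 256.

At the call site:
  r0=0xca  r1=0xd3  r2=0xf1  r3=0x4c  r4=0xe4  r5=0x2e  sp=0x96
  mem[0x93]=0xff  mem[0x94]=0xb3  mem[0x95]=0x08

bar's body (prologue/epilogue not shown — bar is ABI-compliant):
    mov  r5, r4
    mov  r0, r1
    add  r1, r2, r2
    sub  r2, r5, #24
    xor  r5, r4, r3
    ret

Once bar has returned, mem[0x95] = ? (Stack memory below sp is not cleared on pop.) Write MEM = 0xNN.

MEM = 0xf1

prologue: push r2 → mem[0x95]=0xf1, sp=0x95
prologue: push r5 → mem[0x94]=0x2e, sp=0x94
body[0] mov  r5, r4 → r5=0xe4
body[1] mov  r0, r1 → r0=0xd3
body[2] add  r1, r2, r2 → r1=0xe2
body[3] sub  r2, r5, #24 → r2=0xcc
body[4] xor  r5, r4, r3 → r5=0xa8
epilogue: pop r5=0x2e, sp=0x95
epilogue: pop r2=0xf1, sp=0x96
prologue pushed ['r2', 'r5'] at ['0x95', '0x94']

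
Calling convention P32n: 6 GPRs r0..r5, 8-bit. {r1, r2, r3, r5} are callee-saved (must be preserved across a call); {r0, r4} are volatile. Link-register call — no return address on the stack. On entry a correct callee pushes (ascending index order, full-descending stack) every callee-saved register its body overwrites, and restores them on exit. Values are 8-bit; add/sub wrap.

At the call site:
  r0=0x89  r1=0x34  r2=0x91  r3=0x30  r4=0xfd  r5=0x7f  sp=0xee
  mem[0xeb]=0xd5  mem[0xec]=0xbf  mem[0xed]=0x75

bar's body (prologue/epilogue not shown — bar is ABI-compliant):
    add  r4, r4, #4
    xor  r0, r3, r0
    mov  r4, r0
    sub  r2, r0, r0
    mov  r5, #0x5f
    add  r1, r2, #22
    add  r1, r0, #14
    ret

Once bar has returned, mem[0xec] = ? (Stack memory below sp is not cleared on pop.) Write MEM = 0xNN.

prologue: push r1 -> mem[0xed]=0x34, sp=0xed
prologue: push r2 -> mem[0xec]=0x91, sp=0xec
prologue: push r5 -> mem[0xeb]=0x7f, sp=0xeb
body[0] add  r4, r4, #4 -> r4=0x01
body[1] xor  r0, r3, r0 -> r0=0xb9
body[2] mov  r4, r0 -> r4=0xb9
body[3] sub  r2, r0, r0 -> r2=0x00
body[4] mov  r5, #0x5f -> r5=0x5f
body[5] add  r1, r2, #22 -> r1=0x16
body[6] add  r1, r0, #14 -> r1=0xc7
epilogue: pop r5=0x7f, sp=0xec
epilogue: pop r2=0x91, sp=0xed
epilogue: pop r1=0x34, sp=0xee
prologue pushed ['r1', 'r2', 'r5'] at ['0xed', '0xec', '0xeb']

MEM = 0x91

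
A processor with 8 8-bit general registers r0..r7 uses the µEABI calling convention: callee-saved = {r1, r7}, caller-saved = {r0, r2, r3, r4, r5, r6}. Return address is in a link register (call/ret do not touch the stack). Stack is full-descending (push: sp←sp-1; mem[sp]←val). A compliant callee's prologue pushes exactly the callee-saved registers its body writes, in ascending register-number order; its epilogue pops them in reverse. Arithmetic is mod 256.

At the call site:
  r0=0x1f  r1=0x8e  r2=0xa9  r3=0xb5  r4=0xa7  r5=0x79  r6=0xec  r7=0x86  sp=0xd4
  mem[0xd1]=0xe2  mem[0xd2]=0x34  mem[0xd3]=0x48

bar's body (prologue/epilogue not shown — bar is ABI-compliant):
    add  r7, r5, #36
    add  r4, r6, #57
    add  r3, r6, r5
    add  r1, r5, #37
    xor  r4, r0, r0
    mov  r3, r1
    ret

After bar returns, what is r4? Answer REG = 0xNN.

prologue: push r1 → mem[0xd3]=0x8e, sp=0xd3
prologue: push r7 → mem[0xd2]=0x86, sp=0xd2
body[0] add  r7, r5, #36 → r7=0x9d
body[1] add  r4, r6, #57 → r4=0x25
body[2] add  r3, r6, r5 → r3=0x65
body[3] add  r1, r5, #37 → r1=0x9e
body[4] xor  r4, r0, r0 → r4=0x00
body[5] mov  r3, r1 → r3=0x9e
epilogue: pop r7=0x86, sp=0xd3
epilogue: pop r1=0x8e, sp=0xd4
r4 is caller-saved → body value

REG = 0x00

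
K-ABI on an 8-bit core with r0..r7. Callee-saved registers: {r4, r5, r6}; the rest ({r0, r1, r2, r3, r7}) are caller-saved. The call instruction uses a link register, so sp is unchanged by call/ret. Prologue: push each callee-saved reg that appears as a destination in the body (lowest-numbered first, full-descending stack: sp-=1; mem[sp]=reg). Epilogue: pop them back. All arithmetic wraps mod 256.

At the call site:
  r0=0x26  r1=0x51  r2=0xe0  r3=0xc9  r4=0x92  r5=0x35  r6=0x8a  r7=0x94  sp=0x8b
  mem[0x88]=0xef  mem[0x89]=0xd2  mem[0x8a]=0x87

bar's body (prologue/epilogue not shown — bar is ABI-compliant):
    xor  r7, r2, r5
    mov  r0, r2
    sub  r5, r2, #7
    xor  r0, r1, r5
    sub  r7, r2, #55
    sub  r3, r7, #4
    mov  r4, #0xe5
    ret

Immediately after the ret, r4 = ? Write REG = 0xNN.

prologue: push r4 -> mem[0x8a]=0x92, sp=0x8a
prologue: push r5 -> mem[0x89]=0x35, sp=0x89
body[0] xor  r7, r2, r5 -> r7=0xd5
body[1] mov  r0, r2 -> r0=0xe0
body[2] sub  r5, r2, #7 -> r5=0xd9
body[3] xor  r0, r1, r5 -> r0=0x88
body[4] sub  r7, r2, #55 -> r7=0xa9
body[5] sub  r3, r7, #4 -> r3=0xa5
body[6] mov  r4, #0xe5 -> r4=0xe5
epilogue: pop r5=0x35, sp=0x8a
epilogue: pop r4=0x92, sp=0x8b
r4 is callee-saved -> restored

REG = 0x92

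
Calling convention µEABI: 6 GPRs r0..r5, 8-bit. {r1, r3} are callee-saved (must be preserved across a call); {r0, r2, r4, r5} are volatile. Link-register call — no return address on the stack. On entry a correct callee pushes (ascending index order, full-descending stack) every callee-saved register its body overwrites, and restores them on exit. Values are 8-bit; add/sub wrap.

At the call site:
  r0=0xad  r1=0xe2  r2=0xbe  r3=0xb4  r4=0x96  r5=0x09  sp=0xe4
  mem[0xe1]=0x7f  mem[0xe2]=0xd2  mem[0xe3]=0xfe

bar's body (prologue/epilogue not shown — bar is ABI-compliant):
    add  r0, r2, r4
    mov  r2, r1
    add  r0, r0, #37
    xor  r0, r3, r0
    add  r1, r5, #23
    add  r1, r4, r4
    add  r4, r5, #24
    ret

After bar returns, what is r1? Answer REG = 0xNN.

prologue: push r1 -> mem[0xe3]=0xe2, sp=0xe3
body[0] add  r0, r2, r4 -> r0=0x54
body[1] mov  r2, r1 -> r2=0xe2
body[2] add  r0, r0, #37 -> r0=0x79
body[3] xor  r0, r3, r0 -> r0=0xcd
body[4] add  r1, r5, #23 -> r1=0x20
body[5] add  r1, r4, r4 -> r1=0x2c
body[6] add  r4, r5, #24 -> r4=0x21
epilogue: pop r1=0xe2, sp=0xe4
r1 is callee-saved -> restored

REG = 0xe2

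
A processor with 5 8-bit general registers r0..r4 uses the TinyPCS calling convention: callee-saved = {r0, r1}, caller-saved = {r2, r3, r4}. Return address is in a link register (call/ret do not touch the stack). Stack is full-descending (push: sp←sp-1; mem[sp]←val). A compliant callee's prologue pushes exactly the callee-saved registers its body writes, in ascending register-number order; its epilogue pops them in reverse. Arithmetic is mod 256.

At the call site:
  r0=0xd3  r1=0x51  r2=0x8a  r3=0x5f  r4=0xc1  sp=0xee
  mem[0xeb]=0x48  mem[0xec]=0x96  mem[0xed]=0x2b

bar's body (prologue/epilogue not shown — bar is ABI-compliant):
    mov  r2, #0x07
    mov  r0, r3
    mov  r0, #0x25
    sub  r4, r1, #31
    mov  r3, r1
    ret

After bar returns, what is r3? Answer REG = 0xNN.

prologue: push r0 → mem[0xed]=0xd3, sp=0xed
body[0] mov  r2, #0x07 → r2=0x07
body[1] mov  r0, r3 → r0=0x5f
body[2] mov  r0, #0x25 → r0=0x25
body[3] sub  r4, r1, #31 → r4=0x32
body[4] mov  r3, r1 → r3=0x51
epilogue: pop r0=0xd3, sp=0xee
r3 is caller-saved → body value

REG = 0x51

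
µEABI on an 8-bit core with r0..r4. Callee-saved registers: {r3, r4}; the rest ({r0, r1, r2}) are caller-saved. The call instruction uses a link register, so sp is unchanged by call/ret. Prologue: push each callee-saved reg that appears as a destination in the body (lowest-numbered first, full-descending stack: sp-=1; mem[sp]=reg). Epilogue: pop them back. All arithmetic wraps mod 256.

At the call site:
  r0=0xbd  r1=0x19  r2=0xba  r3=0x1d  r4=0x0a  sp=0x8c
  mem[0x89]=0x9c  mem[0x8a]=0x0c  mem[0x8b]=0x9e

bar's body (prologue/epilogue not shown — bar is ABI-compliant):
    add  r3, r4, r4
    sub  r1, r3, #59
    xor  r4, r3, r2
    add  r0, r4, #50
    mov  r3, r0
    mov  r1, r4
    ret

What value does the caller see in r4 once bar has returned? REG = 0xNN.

REG = 0x0a

prologue: push r3 -> mem[0x8b]=0x1d, sp=0x8b
prologue: push r4 -> mem[0x8a]=0x0a, sp=0x8a
body[0] add  r3, r4, r4 -> r3=0x14
body[1] sub  r1, r3, #59 -> r1=0xd9
body[2] xor  r4, r3, r2 -> r4=0xae
body[3] add  r0, r4, #50 -> r0=0xe0
body[4] mov  r3, r0 -> r3=0xe0
body[5] mov  r1, r4 -> r1=0xae
epilogue: pop r4=0x0a, sp=0x8b
epilogue: pop r3=0x1d, sp=0x8c
r4 is callee-saved -> restored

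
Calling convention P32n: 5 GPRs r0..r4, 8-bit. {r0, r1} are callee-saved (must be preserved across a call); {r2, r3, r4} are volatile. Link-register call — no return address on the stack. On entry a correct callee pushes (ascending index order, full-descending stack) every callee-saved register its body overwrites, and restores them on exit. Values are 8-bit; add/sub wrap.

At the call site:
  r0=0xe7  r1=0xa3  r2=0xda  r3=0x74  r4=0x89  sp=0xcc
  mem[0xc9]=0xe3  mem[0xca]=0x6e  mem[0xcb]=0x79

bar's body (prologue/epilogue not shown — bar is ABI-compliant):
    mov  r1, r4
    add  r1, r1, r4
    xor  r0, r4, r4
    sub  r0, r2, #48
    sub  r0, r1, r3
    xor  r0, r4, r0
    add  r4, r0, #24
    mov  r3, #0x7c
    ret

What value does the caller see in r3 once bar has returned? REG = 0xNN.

REG = 0x7c

prologue: push r0 -> mem[0xcb]=0xe7, sp=0xcb
prologue: push r1 -> mem[0xca]=0xa3, sp=0xca
body[0] mov  r1, r4 -> r1=0x89
body[1] add  r1, r1, r4 -> r1=0x12
body[2] xor  r0, r4, r4 -> r0=0x00
body[3] sub  r0, r2, #48 -> r0=0xaa
body[4] sub  r0, r1, r3 -> r0=0x9e
body[5] xor  r0, r4, r0 -> r0=0x17
body[6] add  r4, r0, #24 -> r4=0x2f
body[7] mov  r3, #0x7c -> r3=0x7c
epilogue: pop r1=0xa3, sp=0xcb
epilogue: pop r0=0xe7, sp=0xcc
r3 is caller-saved -> body value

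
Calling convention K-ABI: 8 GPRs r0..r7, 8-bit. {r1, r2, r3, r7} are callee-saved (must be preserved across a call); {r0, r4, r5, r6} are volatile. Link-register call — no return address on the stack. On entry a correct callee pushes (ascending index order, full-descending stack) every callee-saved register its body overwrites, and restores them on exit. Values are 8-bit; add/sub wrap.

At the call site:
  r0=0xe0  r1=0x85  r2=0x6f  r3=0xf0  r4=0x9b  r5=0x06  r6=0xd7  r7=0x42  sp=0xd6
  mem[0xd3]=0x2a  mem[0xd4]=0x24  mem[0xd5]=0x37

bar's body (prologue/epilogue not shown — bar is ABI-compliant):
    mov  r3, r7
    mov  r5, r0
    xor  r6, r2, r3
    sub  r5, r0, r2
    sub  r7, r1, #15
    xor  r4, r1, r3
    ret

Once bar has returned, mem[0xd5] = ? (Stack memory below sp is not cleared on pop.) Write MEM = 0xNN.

MEM = 0xf0

prologue: push r3 -> mem[0xd5]=0xf0, sp=0xd5
prologue: push r7 -> mem[0xd4]=0x42, sp=0xd4
body[0] mov  r3, r7 -> r3=0x42
body[1] mov  r5, r0 -> r5=0xe0
body[2] xor  r6, r2, r3 -> r6=0x2d
body[3] sub  r5, r0, r2 -> r5=0x71
body[4] sub  r7, r1, #15 -> r7=0x76
body[5] xor  r4, r1, r3 -> r4=0xc7
epilogue: pop r7=0x42, sp=0xd5
epilogue: pop r3=0xf0, sp=0xd6
prologue pushed ['r3', 'r7'] at ['0xd5', '0xd4']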